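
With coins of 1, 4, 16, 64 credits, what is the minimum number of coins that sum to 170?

170 − 2×64→42 − 2×16→10 − 2×4→2 − 2×1→0
Total coins = 2 + 2 + 2 + 2 = 8

8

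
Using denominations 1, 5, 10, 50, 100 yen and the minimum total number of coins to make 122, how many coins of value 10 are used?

2

Greedy: take as many of the largest coin as possible, then repeat with the remainder.
122 − 1×100→22 − 2×10→2 − 2×1→0
Count of 10: 2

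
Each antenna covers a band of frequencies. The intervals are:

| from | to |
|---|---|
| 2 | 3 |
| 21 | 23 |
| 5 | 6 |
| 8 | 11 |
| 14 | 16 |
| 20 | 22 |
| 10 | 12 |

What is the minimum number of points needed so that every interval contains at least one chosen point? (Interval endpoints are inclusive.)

Sort by right endpoint; whenever an interval is uncovered, place a point at its right end.
Sorted: [2,3] [5,6] [8,11] [10,12] [14,16] [20,22] [21,23]
{[2,3]} hit by 3; {[5,6]} hit by 6; {[8,11],[10,12]} hit by 11; {[14,16]} hit by 16; {[20,22],[21,23]} hit by 22.
Points: 3, 6, 11, 16, 22 (5 total).

5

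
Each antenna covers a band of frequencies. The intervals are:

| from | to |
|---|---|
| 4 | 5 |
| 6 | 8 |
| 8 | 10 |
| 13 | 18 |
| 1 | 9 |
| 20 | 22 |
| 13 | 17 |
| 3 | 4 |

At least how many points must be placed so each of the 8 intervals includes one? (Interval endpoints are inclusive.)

4

Sorted: [3,4] [4,5] [6,8] [1,9] [8,10] [13,17] [13,18] [20,22]
{[3,4],[4,5]} hit by 4; {[6,8],[1,9],[8,10]} hit by 8; {[13,17],[13,18]} hit by 17; {[20,22]} hit by 22.
Points: 4, 8, 17, 22 (4 total).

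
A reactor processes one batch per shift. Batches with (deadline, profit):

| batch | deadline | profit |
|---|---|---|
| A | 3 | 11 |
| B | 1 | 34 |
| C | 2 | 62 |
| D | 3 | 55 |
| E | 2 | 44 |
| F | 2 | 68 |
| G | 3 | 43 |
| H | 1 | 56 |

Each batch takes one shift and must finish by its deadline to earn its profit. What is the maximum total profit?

By profit: F(d2,68), C(d2,62), H(d1,56), D(d3,55), E(d2,44), G(d3,43), B(d1,34), A(d3,11)
F→slot 2; C→slot 1; H skipped; D→slot 3; E skipped; G skipped; B skipped; A skipped.
Profit = 62 + 68 + 55 = 185

185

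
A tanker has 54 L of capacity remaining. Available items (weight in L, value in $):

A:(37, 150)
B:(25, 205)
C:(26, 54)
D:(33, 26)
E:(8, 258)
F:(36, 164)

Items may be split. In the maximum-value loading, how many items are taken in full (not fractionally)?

Sort by value per unit weight and fill in that order.
Order: E (258/8=32.25) > B (205/25=8.20) > F (164/36=4.56) > A (150/37=4.05) > C (54/26=2.08) > D (26/33=0.79)
Fill: take E (8 @ 258) → take B (25 @ 205) → take 21/36 of F → 95.67; 54/54 used.
2 item(s) taken whole; one partial (take 21/36 of F).

2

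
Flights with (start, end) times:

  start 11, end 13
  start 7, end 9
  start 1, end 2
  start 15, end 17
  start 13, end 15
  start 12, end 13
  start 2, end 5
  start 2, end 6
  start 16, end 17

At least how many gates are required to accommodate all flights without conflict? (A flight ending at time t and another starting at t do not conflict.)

2

The answer is the maximum number of intervals overlapping at any instant.
starts: [1, 2, 2, 7, 11, 12, 13, 15, 16]
ends:   [2, 5, 6, 9, 13, 13, 15, 17, 17]
s1→1 e2→0 s2→1 s2→2  — peak 2.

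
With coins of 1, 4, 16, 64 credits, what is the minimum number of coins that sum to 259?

7

Use the largest denomination that fits, subtract, and repeat.
259 = 4×64 + 3×1
Total coins = 4 + 3 = 7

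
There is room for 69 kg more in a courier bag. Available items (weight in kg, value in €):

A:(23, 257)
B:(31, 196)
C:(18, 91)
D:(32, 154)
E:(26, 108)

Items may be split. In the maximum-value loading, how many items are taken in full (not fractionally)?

Greedy by value/weight ratio, highest first.
Ratios (sorted): A 11.17, B 6.32, C 5.06, D 4.81, E 4.15
take A (23 @ 257); take B (31 @ 196); take 15/18 of C → 75.83. Capacity used 69/69.
2 item(s) taken whole; one partial (take 15/18 of C).

2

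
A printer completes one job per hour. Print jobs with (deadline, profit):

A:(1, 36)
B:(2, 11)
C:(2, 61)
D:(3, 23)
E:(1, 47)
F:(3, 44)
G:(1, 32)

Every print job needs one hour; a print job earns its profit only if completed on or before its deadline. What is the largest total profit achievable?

Sort by profit descending; place each in the latest free slot ≤ its deadline.
By profit: C(d2,61), E(d1,47), F(d3,44), A(d1,36), G(d1,32), D(d3,23), B(d2,11)
C→slot 2; E→slot 1; F→slot 3; A skipped; G skipped; D skipped; B skipped.
Profit = 47 + 61 + 44 = 152

152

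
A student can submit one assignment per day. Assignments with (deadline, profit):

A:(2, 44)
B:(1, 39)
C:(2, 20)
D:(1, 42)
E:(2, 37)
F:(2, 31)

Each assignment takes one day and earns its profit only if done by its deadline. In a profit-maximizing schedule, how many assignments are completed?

Take jobs in profit order; each goes to the latest open slot no later than its deadline.
Profit order: A=44 D=42 B=39 E=37 F=31 C=20
Assign: A→slot 2, D→slot 1, B skipped, E skipped, F skipped, C skipped.
Slots: [1:D] [2:A]
2 of 6 scheduled.

2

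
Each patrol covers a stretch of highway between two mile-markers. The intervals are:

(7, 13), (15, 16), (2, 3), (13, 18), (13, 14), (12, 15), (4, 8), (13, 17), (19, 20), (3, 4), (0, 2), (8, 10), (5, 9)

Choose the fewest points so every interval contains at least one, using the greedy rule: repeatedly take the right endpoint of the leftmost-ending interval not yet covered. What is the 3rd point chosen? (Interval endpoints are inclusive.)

9

Sort by right endpoint; whenever an interval is uncovered, place a point at its right end.
By right end: [0,2]  [2,3]  [3,4]  [4,8]  [5,9]  [8,10]  [7,13]  [13,14]  [12,15]  [15,16]  [13,17]  [13,18]  [19,20]
[0,2] uncovered → point at 2; [3,4] uncovered → point at 4; [5,9] uncovered → point at 9; [13,14] uncovered → point at 14; [15,16] uncovered → point at 16; [19,20] uncovered → point at 20.
Points: 2, 4, 9, 14, 16, 20 (6 total).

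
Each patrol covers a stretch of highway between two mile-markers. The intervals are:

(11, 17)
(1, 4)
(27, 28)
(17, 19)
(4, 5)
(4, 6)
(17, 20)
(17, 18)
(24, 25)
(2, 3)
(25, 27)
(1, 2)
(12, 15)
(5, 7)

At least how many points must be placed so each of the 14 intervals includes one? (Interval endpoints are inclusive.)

By right end: [1,2]  [2,3]  [1,4]  [4,5]  [4,6]  [5,7]  [12,15]  [11,17]  [17,18]  [17,19]  [17,20]  [24,25]  [25,27]  [27,28]
[1,2] uncovered → point at 2; [4,5] uncovered → point at 5; [12,15] uncovered → point at 15; [17,18] uncovered → point at 18; [24,25] uncovered → point at 25; [27,28] uncovered → point at 28.
Points: 2, 5, 15, 18, 25, 28 (6 total).

6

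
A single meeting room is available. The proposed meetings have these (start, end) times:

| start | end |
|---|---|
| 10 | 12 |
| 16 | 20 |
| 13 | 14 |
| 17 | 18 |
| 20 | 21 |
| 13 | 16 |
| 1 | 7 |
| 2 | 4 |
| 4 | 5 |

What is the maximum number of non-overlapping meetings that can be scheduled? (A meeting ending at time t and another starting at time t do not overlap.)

By end time: (2,4), (4,5), (1,7), (10,12), (13,14), (13,16), (17,18), (16,20), (20,21).
Pick (2,4); next start ≥ 4 → (4,5); next start ≥ 5 → (10,12); next start ≥ 12 → (13,14); next start ≥ 14 → (17,18); next start ≥ 18 → (20,21).
Selected 6 meetings.

6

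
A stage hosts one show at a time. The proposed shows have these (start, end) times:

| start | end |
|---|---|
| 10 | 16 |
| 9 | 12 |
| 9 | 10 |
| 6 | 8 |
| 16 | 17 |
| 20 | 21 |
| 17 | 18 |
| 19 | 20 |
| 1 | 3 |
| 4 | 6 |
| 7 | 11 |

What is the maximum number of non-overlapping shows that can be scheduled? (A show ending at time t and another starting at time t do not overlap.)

By end time: (1,3), (4,6), (6,8), (9,10), (7,11), (9,12), (10,16), (16,17), (17,18), (19,20), (20,21).
Pick (1,3); next start ≥ 3 → (4,6); next start ≥ 6 → (6,8); next start ≥ 8 → (9,10); next start ≥ 10 → (10,16); next start ≥ 16 → (16,17); next start ≥ 17 → (17,18); next start ≥ 18 → (19,20); next start ≥ 20 → (20,21).
Selected 9 shows.

9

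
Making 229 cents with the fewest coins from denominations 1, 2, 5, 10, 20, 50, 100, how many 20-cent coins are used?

1

Greedy: take as many of the largest coin as possible, then repeat with the remainder.
229 = 2×100 + 1×20 + 1×5 + 2×2
Count of 20: 1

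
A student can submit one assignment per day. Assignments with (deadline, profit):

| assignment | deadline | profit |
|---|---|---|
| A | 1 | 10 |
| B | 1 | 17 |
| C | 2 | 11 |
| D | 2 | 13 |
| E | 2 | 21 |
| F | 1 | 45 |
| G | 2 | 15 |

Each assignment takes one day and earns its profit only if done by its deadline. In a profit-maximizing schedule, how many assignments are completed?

2

Profit order: F=45 E=21 B=17 G=15 D=13 C=11 A=10
Assign: F→slot 1, E→slot 2, B skipped, G skipped, D skipped, C skipped, A skipped.
Slots: [1:F] [2:E]
2 of 7 scheduled.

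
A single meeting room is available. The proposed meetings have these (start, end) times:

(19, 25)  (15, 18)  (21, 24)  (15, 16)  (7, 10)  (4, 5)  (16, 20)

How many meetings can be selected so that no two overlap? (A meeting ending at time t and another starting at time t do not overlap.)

5

Sorted by end: (4,5)  (7,10)  (15,16)  (15,18)  (16,20)  (21,24)  (19,25)
take (4,5); take (7,10); take (15,16); take (16,20); take (21,24).
Selected 5 meetings.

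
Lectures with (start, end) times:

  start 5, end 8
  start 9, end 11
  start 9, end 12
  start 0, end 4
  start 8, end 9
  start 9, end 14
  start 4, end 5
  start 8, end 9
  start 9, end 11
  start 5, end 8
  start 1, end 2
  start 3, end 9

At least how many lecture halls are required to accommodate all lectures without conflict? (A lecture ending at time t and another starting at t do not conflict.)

Count concurrent intervals with a sweep; the peak is the room count.
starts: [0, 1, 3, 4, 5, 5, 8, 8, 9, 9, 9, 9]
ends:   [2, 4, 5, 8, 8, 9, 9, 9, 11, 11, 12, 14]
s0→1 s1→2 e2→1 s3→2 e4→1 s4→2 e5→1 s5→2 s5→3 e8→2 e8→1 s8→2 s8→3 e9→2 e9→1 e9→0 s9→1 s9→2 s9→3 s9→4  — peak 4.

4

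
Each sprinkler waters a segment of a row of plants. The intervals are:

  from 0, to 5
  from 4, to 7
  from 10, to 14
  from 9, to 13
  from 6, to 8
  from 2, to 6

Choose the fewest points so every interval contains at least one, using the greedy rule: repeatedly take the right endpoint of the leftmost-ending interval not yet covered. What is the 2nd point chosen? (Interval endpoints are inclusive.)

Sort by right endpoint; whenever an interval is uncovered, place a point at its right end.
By right end: [0,5]  [2,6]  [4,7]  [6,8]  [9,13]  [10,14]
[0,5] uncovered → point at 5; [6,8] uncovered → point at 8; [9,13] uncovered → point at 13.
Points: 5, 8, 13 (3 total).

8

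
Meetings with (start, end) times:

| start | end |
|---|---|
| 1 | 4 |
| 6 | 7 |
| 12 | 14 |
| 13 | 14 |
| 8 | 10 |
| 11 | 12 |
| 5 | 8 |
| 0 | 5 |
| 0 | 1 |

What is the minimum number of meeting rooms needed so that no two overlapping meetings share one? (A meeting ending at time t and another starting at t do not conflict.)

2

Events (time:±→running): 0:+→1 0:+→2 … peak 2.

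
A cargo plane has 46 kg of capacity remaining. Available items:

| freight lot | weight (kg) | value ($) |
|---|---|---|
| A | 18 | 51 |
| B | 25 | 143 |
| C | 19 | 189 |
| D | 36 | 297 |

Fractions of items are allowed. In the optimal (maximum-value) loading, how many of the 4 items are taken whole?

Ratios (sorted): C 9.95, D 8.25, B 5.72, A 2.83
take C (19 @ 189); take 27/36 of D → 222.75. Capacity used 46/46.
1 item(s) taken whole; one partial (take 27/36 of D).

1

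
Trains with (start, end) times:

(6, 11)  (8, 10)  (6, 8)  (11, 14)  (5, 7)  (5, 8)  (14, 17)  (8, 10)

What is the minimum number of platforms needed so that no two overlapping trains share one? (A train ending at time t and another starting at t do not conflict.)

4

Count concurrent intervals with a sweep; the peak is the room count.
Events (time:±→running): 5:+→1 5:+→2 6:+→3 6:+→4 … peak 4.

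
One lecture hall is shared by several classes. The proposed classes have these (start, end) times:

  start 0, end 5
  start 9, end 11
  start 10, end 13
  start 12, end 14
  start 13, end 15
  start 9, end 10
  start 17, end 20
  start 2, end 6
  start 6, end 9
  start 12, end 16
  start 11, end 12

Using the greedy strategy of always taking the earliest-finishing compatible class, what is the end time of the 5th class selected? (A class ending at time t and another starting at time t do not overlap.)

Sort by end time and greedily take each interval whose start is ≥ the last chosen end.
Sorted by end: (0,5)  (2,6)  (6,9)  (9,10)  (9,11)  (11,12)  (10,13)  (12,14)  (13,15)  (12,16)  (17,20)
take (0,5); take (6,9); take (9,10); skip (9,11); take (11,12); take (12,14); skip (13,15); take (17,20).
Selected: (0,5) (6,9) (9,10) (11,12) (12,14) (17,20)

14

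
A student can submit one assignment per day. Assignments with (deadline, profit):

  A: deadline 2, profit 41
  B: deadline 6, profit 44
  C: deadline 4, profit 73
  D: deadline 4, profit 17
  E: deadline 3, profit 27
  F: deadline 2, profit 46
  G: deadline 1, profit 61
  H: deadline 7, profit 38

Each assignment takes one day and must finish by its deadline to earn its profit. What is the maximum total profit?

Take jobs in profit order; each goes to the latest open slot no later than its deadline.
By profit: C(d4,73), G(d1,61), F(d2,46), B(d6,44), A(d2,41), H(d7,38), E(d3,27), D(d4,17)
C→slot 4; G→slot 1; F→slot 2; B→slot 6; A skipped; H→slot 7; E→slot 3; D skipped.
Profit = 61 + 46 + 27 + 73 + 44 + 38 = 289

289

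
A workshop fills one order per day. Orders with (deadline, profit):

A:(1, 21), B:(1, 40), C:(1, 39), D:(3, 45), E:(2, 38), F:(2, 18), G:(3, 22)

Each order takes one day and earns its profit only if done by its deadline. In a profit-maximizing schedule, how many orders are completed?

3

By profit: D(d3,45), B(d1,40), C(d1,39), E(d2,38), G(d3,22), A(d1,21), F(d2,18)
D→slot 3; B→slot 1; C skipped; E→slot 2; G skipped; A skipped; F skipped.
3 of 7 scheduled.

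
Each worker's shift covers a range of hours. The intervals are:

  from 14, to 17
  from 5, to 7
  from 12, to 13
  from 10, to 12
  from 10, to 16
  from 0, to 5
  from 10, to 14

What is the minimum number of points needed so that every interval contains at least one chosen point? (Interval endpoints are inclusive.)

Process intervals by earliest right end; each time one isn't hit yet, stab at its right endpoint.
By right end: [0,5]  [5,7]  [10,12]  [12,13]  [10,14]  [10,16]  [14,17]
[0,5] uncovered → point at 5; [10,12] uncovered → point at 12; [14,17] uncovered → point at 17.
Points: 5, 12, 17 (3 total).

3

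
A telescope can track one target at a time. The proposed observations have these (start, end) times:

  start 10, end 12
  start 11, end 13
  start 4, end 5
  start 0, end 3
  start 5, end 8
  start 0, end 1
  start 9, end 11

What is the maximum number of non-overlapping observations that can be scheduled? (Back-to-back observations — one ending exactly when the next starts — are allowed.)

By end time: (0,1), (0,3), (4,5), (5,8), (9,11), (10,12), (11,13).
Pick (0,1); next start ≥ 1 → (4,5); next start ≥ 5 → (5,8); next start ≥ 8 → (9,11); next start ≥ 11 → (11,13).
Selected 5 observations.

5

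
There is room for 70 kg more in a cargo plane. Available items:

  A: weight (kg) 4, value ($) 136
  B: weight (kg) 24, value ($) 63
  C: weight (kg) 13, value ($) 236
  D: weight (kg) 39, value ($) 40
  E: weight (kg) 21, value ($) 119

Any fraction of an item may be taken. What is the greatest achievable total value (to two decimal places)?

562.21

Sort by value per unit weight and fill in that order.
Order: A (136/4=34.00) > C (236/13=18.15) > E (119/21=5.67) > B (63/24=2.62) > D (40/39=1.03)
Fill: take A (4 @ 136) → take C (13 @ 236) → take E (21 @ 119) → take B (24 @ 63) → take 8/39 of D → 8.21; 70/70 used.
Total value = 562.21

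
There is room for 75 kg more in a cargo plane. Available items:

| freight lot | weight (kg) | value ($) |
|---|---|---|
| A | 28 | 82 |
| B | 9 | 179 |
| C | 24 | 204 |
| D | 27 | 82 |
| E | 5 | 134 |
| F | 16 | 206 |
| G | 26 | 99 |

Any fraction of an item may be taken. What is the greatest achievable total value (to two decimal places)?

Sort by value per unit weight and fill in that order.
Ratios (sorted): E 26.80, B 19.89, F 12.88, C 8.50, G 3.81, D 3.04, A 2.93
take E (5 @ 134); take B (9 @ 179); take F (16 @ 206); take C (24 @ 204); take 21/26 of G → 79.96. Capacity used 75/75.
Total value = 802.96

802.96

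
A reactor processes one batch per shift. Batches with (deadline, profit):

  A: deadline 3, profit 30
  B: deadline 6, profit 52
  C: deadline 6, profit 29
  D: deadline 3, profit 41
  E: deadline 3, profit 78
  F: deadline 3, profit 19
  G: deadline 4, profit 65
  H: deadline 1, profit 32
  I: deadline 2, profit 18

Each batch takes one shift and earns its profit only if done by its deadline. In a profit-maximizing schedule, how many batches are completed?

By profit: E(d3,78), G(d4,65), B(d6,52), D(d3,41), H(d1,32), A(d3,30), C(d6,29), F(d3,19), I(d2,18)
E→slot 3; G→slot 4; B→slot 6; D→slot 2; H→slot 1; A skipped; C→slot 5; F skipped; I skipped.
6 of 9 scheduled.

6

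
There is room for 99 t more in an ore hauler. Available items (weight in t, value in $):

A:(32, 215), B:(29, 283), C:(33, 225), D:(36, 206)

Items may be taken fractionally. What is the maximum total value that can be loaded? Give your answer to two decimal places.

Greedy by value/weight ratio, highest first.
Ratios (sorted): B 9.76, C 6.82, A 6.72, D 5.72
take B (29 @ 283); take C (33 @ 225); take A (32 @ 215); take 5/36 of D → 28.61. Capacity used 99/99.
Total value = 751.61

751.61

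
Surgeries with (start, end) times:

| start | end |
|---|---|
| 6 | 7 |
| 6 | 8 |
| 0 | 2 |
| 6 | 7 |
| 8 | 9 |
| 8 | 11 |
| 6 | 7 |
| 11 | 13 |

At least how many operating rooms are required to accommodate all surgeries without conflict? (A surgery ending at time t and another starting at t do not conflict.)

4

Events (time:±→running): 0:+→1 2:-→0 6:+→1 6:+→2 6:+→3 6:+→4 … peak 4.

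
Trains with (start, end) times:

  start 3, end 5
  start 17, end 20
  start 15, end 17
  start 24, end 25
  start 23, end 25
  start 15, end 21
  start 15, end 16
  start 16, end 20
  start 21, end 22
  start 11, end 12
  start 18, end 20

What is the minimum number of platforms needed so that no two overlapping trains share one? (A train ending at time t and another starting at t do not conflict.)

starts: [3, 11, 15, 15, 15, 16, 17, 18, 21, 23, 24]
ends:   [5, 12, 16, 17, 20, 20, 20, 21, 22, 25, 25]
s3→1 e5→0 s11→1 e12→0 s15→1 s15→2 s15→3 e16→2 s16→3 e17→2 s17→3 s18→4  — peak 4.

4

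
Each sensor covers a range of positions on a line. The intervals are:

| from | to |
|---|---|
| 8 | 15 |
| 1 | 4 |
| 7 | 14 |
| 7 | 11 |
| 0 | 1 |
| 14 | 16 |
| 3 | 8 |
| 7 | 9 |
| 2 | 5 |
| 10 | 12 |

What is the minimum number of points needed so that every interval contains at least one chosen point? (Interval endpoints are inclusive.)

5

Process intervals by earliest right end; each time one isn't hit yet, stab at its right endpoint.
By right end: [0,1]  [1,4]  [2,5]  [3,8]  [7,9]  [7,11]  [10,12]  [7,14]  [8,15]  [14,16]
[0,1] uncovered → point at 1; [2,5] uncovered → point at 5; [7,9] uncovered → point at 9; [10,12] uncovered → point at 12; [14,16] uncovered → point at 16.
Points: 1, 5, 9, 12, 16 (5 total).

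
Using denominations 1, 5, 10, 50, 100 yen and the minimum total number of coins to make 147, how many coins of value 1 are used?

2

147 = 1×100 + 4×10 + 1×5 + 2×1
Count of 1: 2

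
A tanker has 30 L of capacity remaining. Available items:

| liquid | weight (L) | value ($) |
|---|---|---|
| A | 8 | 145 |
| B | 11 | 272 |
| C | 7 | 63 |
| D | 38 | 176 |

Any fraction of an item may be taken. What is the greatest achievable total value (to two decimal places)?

Order: B (272/11=24.73) > A (145/8=18.12) > C (63/7=9.00) > D (176/38=4.63)
Fill: take B (11 @ 272) → take A (8 @ 145) → take C (7 @ 63) → take 4/38 of D → 18.53; 30/30 used.
Total value = 498.53

498.53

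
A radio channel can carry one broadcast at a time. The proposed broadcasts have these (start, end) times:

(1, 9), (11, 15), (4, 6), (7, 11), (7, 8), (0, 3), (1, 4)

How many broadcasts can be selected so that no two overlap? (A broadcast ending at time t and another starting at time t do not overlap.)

Sort by end time and greedily take each interval whose start is ≥ the last chosen end.
By end time: (0,3), (1,4), (4,6), (7,8), (1,9), (7,11), (11,15).
Pick (0,3); next start ≥ 3 → (4,6); next start ≥ 6 → (7,8); next start ≥ 8 → (11,15).
Selected 4 broadcasts.

4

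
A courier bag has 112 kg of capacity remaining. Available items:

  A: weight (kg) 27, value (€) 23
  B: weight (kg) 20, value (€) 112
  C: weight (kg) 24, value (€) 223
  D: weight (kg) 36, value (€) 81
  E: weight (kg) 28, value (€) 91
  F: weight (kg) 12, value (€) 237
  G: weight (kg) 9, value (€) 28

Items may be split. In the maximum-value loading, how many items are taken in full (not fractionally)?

5

Sort by value per unit weight and fill in that order.
Order: F (237/12=19.75) > C (223/24=9.29) > B (112/20=5.60) > E (91/28=3.25) > G (28/9=3.11) > D (81/36=2.25) > A (23/27=0.85)
Fill: take F (12 @ 237) → take C (24 @ 223) → take B (20 @ 112) → take E (28 @ 91) → take G (9 @ 28) → take 19/36 of D → 42.75; 112/112 used.
5 item(s) taken whole; one partial (take 19/36 of D).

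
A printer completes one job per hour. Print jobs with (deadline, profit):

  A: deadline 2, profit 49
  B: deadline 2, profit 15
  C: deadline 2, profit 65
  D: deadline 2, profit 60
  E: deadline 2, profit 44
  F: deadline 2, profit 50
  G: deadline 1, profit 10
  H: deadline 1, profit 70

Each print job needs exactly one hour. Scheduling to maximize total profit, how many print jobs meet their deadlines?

2

By profit: H(d1,70), C(d2,65), D(d2,60), F(d2,50), A(d2,49), E(d2,44), B(d2,15), G(d1,10)
H→slot 1; C→slot 2; D skipped; F skipped; A skipped; E skipped; B skipped; G skipped.
2 of 8 scheduled.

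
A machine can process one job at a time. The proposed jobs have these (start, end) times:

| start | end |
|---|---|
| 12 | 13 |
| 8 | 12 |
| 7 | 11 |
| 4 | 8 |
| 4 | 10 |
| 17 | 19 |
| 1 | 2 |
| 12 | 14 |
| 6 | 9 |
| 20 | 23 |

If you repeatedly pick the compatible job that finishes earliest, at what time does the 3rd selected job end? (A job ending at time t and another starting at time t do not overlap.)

Order by finish time; keep every interval that doesn't clash with the previous kept one.
By end time: (1,2), (4,8), (6,9), (4,10), (7,11), (8,12), (12,13), (12,14), (17,19), (20,23).
Pick (1,2); next start ≥ 2 → (4,8); next start ≥ 8 → (8,12); next start ≥ 12 → (12,13); next start ≥ 13 → (17,19); next start ≥ 19 → (20,23).
Selected: (1,2) (4,8) (8,12) (12,13) (17,19) (20,23)

12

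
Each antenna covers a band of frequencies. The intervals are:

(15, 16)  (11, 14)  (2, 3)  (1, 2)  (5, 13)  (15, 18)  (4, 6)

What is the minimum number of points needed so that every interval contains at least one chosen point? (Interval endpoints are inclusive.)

Sorted: [1,2] [2,3] [4,6] [5,13] [11,14] [15,16] [15,18]
{[1,2],[2,3]} hit by 2; {[4,6],[5,13]} hit by 6; {[11,14]} hit by 14; {[15,16],[15,18]} hit by 16.
Points: 2, 6, 14, 16 (4 total).

4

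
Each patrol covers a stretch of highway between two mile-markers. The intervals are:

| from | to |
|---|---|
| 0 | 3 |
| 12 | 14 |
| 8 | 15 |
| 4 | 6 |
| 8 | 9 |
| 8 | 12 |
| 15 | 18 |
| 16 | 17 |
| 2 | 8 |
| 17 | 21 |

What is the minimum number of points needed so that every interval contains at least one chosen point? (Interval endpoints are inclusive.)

By right end: [0,3]  [4,6]  [2,8]  [8,9]  [8,12]  [12,14]  [8,15]  [16,17]  [15,18]  [17,21]
[0,3] uncovered → point at 3; [4,6] uncovered → point at 6; [8,9] uncovered → point at 9; [12,14] uncovered → point at 14; [16,17] uncovered → point at 17.
Points: 3, 6, 9, 14, 17 (5 total).

5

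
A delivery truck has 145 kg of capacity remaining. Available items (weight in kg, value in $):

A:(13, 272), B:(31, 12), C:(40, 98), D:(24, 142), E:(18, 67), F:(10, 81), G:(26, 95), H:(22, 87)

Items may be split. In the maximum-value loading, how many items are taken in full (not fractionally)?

6

Ratios (sorted): A 20.92, F 8.10, D 5.92, H 3.95, E 3.72, G 3.65, C 2.45, B 0.39
take A (13 @ 272); take F (10 @ 81); take D (24 @ 142); take H (22 @ 87); take E (18 @ 67); take G (26 @ 95); take 32/40 of C → 78.40. Capacity used 145/145.
6 item(s) taken whole; one partial (take 32/40 of C).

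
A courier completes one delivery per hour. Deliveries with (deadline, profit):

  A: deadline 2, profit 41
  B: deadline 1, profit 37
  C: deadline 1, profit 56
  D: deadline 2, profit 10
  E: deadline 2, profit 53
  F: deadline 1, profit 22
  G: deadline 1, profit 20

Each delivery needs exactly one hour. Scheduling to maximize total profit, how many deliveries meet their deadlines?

2

Take jobs in profit order; each goes to the latest open slot no later than its deadline.
Profit order: C=56 E=53 A=41 B=37 F=22 G=20 D=10
Assign: C→slot 1, E→slot 2, A skipped, B skipped, F skipped, G skipped, D skipped.
Slots: [1:C] [2:E]
2 of 7 scheduled.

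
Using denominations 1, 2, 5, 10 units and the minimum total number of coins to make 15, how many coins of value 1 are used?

Use the largest denomination that fits, subtract, and repeat.
15 − 1×10→5 − 1×5→0
Count of 1: 0

0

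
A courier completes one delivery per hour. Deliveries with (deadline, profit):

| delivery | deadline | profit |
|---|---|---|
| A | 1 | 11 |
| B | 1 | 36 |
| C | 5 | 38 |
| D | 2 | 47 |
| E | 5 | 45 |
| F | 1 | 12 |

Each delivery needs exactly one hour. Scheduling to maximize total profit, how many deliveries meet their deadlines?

4

Take jobs in profit order; each goes to the latest open slot no later than its deadline.
By profit: D(d2,47), E(d5,45), C(d5,38), B(d1,36), F(d1,12), A(d1,11)
D→slot 2; E→slot 5; C→slot 4; B→slot 1; F skipped; A skipped.
4 of 6 scheduled.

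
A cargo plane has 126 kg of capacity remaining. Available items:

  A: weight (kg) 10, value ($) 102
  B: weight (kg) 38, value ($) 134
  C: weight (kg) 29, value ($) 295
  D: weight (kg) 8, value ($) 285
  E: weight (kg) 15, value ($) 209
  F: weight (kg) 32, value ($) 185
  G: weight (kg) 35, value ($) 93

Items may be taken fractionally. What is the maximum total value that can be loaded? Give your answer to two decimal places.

Ratios (sorted): D 35.62, E 13.93, A 10.20, C 10.17, F 5.78, B 3.53, G 2.66
take D (8 @ 285); take E (15 @ 209); take A (10 @ 102); take C (29 @ 295); take F (32 @ 185); take 32/38 of B → 112.84. Capacity used 126/126.
Total value = 1188.84

1188.84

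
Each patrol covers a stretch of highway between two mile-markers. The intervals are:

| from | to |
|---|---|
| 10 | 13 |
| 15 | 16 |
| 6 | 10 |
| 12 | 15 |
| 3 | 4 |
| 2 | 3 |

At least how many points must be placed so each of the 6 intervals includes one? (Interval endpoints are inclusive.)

By right end: [2,3]  [3,4]  [6,10]  [10,13]  [12,15]  [15,16]
[2,3] uncovered → point at 3; [6,10] uncovered → point at 10; [12,15] uncovered → point at 15.
Points: 3, 10, 15 (3 total).

3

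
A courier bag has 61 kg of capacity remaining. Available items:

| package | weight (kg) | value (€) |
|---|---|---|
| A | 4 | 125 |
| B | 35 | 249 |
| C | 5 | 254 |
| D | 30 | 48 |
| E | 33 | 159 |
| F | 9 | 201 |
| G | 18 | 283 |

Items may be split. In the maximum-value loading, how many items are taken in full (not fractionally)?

4

Order: C (254/5=50.80) > A (125/4=31.25) > F (201/9=22.33) > G (283/18=15.72) > B (249/35=7.11) > E (159/33=4.82) > D (48/30=1.60)
Fill: take C (5 @ 254) → take A (4 @ 125) → take F (9 @ 201) → take G (18 @ 283) → take 25/35 of B → 177.86; 61/61 used.
4 item(s) taken whole; one partial (take 25/35 of B).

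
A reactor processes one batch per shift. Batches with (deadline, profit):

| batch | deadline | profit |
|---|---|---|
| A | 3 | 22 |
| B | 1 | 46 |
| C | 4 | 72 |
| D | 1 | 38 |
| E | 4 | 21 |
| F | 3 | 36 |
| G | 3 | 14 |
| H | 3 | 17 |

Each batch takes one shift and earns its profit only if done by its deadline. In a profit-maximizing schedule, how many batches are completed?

By profit: C(d4,72), B(d1,46), D(d1,38), F(d3,36), A(d3,22), E(d4,21), H(d3,17), G(d3,14)
C→slot 4; B→slot 1; D skipped; F→slot 3; A→slot 2; E skipped; H skipped; G skipped.
4 of 8 scheduled.

4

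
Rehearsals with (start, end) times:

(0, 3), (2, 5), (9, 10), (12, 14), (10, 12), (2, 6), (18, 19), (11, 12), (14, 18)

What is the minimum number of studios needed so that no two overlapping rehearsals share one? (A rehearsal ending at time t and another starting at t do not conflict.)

3

Count concurrent intervals with a sweep; the peak is the room count.
starts: [0, 2, 2, 9, 10, 11, 12, 14, 18]
ends:   [3, 5, 6, 10, 12, 12, 14, 18, 19]
s0→1 s2→2 s2→3  — peak 3.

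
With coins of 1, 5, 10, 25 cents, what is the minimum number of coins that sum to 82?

6

82 = 3×25 + 1×5 + 2×1
Total coins = 3 + 1 + 2 = 6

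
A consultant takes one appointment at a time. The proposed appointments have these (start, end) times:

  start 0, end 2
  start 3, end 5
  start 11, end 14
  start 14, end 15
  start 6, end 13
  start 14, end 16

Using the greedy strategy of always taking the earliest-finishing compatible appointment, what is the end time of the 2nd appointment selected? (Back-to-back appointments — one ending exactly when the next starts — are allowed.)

By end time: (0,2), (3,5), (6,13), (11,14), (14,15), (14,16).
Pick (0,2); next start ≥ 2 → (3,5); next start ≥ 5 → (6,13); next start ≥ 13 → (14,15).
Selected: (0,2) (3,5) (6,13) (14,15)

5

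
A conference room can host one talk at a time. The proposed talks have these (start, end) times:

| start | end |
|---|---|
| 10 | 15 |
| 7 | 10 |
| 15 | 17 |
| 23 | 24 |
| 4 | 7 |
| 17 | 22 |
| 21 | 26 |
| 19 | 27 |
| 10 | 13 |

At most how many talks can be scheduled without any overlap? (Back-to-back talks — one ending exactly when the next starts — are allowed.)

6

Greedy by earliest finish: after sorting by end time, pick each interval compatible with the last pick.
By end time: (4,7), (7,10), (10,13), (10,15), (15,17), (17,22), (23,24), (21,26), (19,27).
Pick (4,7); next start ≥ 7 → (7,10); next start ≥ 10 → (10,13); next start ≥ 13 → (15,17); next start ≥ 17 → (17,22); next start ≥ 22 → (23,24).
Selected 6 talks.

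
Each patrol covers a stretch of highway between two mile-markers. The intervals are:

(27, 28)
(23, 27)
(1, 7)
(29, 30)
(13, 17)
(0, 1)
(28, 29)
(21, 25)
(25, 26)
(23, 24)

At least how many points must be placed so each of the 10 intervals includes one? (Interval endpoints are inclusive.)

Sort by right endpoint; whenever an interval is uncovered, place a point at its right end.
Sorted: [0,1] [1,7] [13,17] [23,24] [21,25] [25,26] [23,27] [27,28] [28,29] [29,30]
{[0,1],[1,7]} hit by 1; {[13,17]} hit by 17; {[23,24],[21,25]} hit by 24; {[25,26],[23,27]} hit by 26; {[27,28],[28,29]} hit by 28; {[29,30]} hit by 30.
Points: 1, 17, 24, 26, 28, 30 (6 total).

6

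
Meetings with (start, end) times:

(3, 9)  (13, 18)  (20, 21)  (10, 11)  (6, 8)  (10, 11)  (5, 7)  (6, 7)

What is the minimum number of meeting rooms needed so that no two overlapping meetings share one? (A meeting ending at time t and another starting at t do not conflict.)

The answer is the maximum number of intervals overlapping at any instant.
starts: [3, 5, 6, 6, 10, 10, 13, 20]
ends:   [7, 7, 8, 9, 11, 11, 18, 21]
s3→1 s5→2 s6→3 s6→4  — peak 4.

4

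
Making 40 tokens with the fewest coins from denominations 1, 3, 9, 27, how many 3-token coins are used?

1

Greedy: take as many of the largest coin as possible, then repeat with the remainder.
40 = 1×27 + 1×9 + 1×3 + 1×1
Count of 3: 1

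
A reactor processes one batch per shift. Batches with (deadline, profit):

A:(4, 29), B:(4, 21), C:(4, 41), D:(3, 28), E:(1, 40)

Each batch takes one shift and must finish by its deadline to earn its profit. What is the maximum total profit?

138

Take jobs in profit order; each goes to the latest open slot no later than its deadline.
By profit: C(d4,41), E(d1,40), A(d4,29), D(d3,28), B(d4,21)
C→slot 4; E→slot 1; A→slot 3; D→slot 2; B skipped.
Profit = 40 + 28 + 29 + 41 = 138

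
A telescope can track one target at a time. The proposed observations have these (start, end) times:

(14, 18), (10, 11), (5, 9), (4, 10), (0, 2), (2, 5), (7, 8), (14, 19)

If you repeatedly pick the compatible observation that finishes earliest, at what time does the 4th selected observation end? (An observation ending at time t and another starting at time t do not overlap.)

Greedy by earliest finish: after sorting by end time, pick each interval compatible with the last pick.
By end time: (0,2), (2,5), (7,8), (5,9), (4,10), (10,11), (14,18), (14,19).
Pick (0,2); next start ≥ 2 → (2,5); next start ≥ 5 → (7,8); next start ≥ 8 → (10,11); next start ≥ 11 → (14,18).
Selected: (0,2) (2,5) (7,8) (10,11) (14,18)

11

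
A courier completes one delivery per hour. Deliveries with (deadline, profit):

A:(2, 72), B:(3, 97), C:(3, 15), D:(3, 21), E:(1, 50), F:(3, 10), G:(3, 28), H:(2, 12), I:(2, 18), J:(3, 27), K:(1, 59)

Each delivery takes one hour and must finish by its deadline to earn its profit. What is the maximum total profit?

228

By profit: B(d3,97), A(d2,72), K(d1,59), E(d1,50), G(d3,28), J(d3,27), D(d3,21), I(d2,18), C(d3,15), H(d2,12), F(d3,10)
B→slot 3; A→slot 2; K→slot 1; E skipped; G skipped; J skipped; D skipped; I skipped; C skipped; H skipped; F skipped.
Profit = 59 + 72 + 97 = 228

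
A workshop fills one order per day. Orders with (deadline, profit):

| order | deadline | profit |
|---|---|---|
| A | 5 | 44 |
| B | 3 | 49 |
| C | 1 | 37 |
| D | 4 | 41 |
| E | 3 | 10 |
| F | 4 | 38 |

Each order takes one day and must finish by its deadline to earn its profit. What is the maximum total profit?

209

Sort by profit descending; place each in the latest free slot ≤ its deadline.
Profit order: B=49 A=44 D=41 F=38 C=37 E=10
Assign: B→slot 3, A→slot 5, D→slot 4, F→slot 2, C→slot 1, E skipped.
Slots: [1:C] [2:F] [3:B] [4:D] [5:A]
Profit = 37 + 38 + 49 + 41 + 44 = 209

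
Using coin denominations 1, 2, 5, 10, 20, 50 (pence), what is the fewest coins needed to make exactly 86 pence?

Greedy: take as many of the largest coin as possible, then repeat with the remainder.
86 − 1×50→36 − 1×20→16 − 1×10→6 − 1×5→1 − 1×1→0
Total coins = 1 + 1 + 1 + 1 + 1 = 5

5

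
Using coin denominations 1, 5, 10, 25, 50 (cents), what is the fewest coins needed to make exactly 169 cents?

169 − 3×50→19 − 1×10→9 − 1×5→4 − 4×1→0
Total coins = 3 + 1 + 1 + 4 = 9

9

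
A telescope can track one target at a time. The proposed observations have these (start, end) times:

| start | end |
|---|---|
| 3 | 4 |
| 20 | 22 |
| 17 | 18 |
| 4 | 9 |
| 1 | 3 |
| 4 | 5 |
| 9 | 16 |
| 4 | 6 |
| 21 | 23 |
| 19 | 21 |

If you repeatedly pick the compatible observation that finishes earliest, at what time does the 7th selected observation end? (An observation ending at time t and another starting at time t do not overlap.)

By end time: (1,3), (3,4), (4,5), (4,6), (4,9), (9,16), (17,18), (19,21), (20,22), (21,23).
Pick (1,3); next start ≥ 3 → (3,4); next start ≥ 4 → (4,5); next start ≥ 5 → (9,16); next start ≥ 16 → (17,18); next start ≥ 18 → (19,21); next start ≥ 21 → (21,23).
Selected: (1,3) (3,4) (4,5) (9,16) (17,18) (19,21) (21,23)

23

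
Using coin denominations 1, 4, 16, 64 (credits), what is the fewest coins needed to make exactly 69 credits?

Use the largest denomination that fits, subtract, and repeat.
69 − 1×64→5 − 1×4→1 − 1×1→0
Total coins = 1 + 1 + 1 = 3

3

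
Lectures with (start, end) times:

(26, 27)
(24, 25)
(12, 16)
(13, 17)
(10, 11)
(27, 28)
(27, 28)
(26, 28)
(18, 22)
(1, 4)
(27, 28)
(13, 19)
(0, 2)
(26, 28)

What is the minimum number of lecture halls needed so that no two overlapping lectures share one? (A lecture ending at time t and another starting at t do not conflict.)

The answer is the maximum number of intervals overlapping at any instant.
starts: [0, 1, 10, 12, 13, 13, 18, 24, 26, 26, 26, 27, 27, 27]
ends:   [2, 4, 11, 16, 17, 19, 22, 25, 27, 28, 28, 28, 28, 28]
s0→1 s1→2 e2→1 e4→0 s10→1 e11→0 s12→1 s13→2 s13→3 e16→2 e17→1 s18→2 e19→1 e22→0 s24→1 e25→0 s26→1 s26→2 s26→3 e27→2 s27→3 s27→4 s27→5  — peak 5.

5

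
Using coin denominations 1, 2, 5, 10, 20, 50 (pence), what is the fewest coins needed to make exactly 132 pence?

Use the largest denomination that fits, subtract, and repeat.
132 = 2×50 + 1×20 + 1×10 + 1×2
Total coins = 2 + 1 + 1 + 1 = 5

5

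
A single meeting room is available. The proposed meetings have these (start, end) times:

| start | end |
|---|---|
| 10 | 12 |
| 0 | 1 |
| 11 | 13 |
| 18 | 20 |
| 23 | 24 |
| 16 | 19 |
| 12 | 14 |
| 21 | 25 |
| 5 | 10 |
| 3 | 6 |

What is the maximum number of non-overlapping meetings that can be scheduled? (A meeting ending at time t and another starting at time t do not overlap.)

By end time: (0,1), (3,6), (5,10), (10,12), (11,13), (12,14), (16,19), (18,20), (23,24), (21,25).
Pick (0,1); next start ≥ 1 → (3,6); next start ≥ 6 → (10,12); next start ≥ 12 → (12,14); next start ≥ 14 → (16,19); next start ≥ 19 → (23,24).
Selected 6 meetings.

6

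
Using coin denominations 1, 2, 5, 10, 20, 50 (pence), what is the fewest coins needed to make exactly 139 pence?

Greedy: take as many of the largest coin as possible, then repeat with the remainder.
139 = 2×50 + 1×20 + 1×10 + 1×5 + 2×2
Total coins = 2 + 1 + 1 + 1 + 2 = 7

7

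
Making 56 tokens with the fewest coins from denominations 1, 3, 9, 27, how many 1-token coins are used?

2

Use the largest denomination that fits, subtract, and repeat.
56 = 2×27 + 2×1
Count of 1: 2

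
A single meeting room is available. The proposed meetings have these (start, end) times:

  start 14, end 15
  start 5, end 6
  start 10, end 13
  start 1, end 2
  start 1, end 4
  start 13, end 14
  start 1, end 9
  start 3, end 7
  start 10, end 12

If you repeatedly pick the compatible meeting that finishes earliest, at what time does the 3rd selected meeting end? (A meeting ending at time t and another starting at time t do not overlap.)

12

Sorted by end: (1,2)  (1,4)  (5,6)  (3,7)  (1,9)  (10,12)  (10,13)  (13,14)  (14,15)
take (1,2); skip (1,4); take (5,6); skip (1,9); take (10,12); take (13,14); take (14,15).
Selected: (1,2) (5,6) (10,12) (13,14) (14,15)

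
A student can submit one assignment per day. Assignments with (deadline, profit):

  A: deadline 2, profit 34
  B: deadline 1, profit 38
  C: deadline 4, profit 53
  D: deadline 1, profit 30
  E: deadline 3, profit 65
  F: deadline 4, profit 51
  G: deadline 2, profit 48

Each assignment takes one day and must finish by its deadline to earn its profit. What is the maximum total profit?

217

Take jobs in profit order; each goes to the latest open slot no later than its deadline.
By profit: E(d3,65), C(d4,53), F(d4,51), G(d2,48), B(d1,38), A(d2,34), D(d1,30)
E→slot 3; C→slot 4; F→slot 2; G→slot 1; B skipped; A skipped; D skipped.
Profit = 48 + 51 + 65 + 53 = 217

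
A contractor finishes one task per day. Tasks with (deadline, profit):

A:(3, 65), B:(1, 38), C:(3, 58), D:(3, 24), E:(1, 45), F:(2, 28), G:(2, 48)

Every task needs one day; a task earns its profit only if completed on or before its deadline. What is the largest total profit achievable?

171

Profit order: A=65 C=58 G=48 E=45 B=38 F=28 D=24
Assign: A→slot 3, C→slot 2, G→slot 1, E skipped, B skipped, F skipped, D skipped.
Slots: [1:G] [2:C] [3:A]
Profit = 48 + 58 + 65 = 171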